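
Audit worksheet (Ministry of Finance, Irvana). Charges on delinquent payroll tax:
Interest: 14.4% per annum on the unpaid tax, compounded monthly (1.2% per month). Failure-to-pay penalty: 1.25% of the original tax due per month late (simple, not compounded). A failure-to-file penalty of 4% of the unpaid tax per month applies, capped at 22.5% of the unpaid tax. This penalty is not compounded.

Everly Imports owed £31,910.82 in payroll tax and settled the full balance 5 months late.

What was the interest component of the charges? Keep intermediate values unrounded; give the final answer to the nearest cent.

£1,961.16

Interest: £31,910.82 × ((1 + 0.012)^5 − 1) = £31,910.82 × 0.0614574… = £1,961.1555…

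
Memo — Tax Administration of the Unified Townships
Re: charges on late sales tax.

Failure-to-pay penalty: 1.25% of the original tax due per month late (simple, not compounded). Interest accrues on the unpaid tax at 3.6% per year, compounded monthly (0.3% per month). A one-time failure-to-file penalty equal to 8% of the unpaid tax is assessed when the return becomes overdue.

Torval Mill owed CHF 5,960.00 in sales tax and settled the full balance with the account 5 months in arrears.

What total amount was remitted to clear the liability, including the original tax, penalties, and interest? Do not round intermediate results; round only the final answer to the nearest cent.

CHF 6,899.24

Failure-to-file penalty: 8% × CHF 5,960.00 = CHF 476.80
Failure-to-pay penalty = 1.25% × CHF 5,960.00 × 5 mo = CHF 372.50
Interest: CHF 5,960.00 × ((1 + 0.003)^5 − 1) = CHF 5,960.00 × 0.0150903… = CHF 89.9380…
Total = CHF 5,960.00 + CHF 849.3000 + CHF 89.9380… = CHF 6,899.24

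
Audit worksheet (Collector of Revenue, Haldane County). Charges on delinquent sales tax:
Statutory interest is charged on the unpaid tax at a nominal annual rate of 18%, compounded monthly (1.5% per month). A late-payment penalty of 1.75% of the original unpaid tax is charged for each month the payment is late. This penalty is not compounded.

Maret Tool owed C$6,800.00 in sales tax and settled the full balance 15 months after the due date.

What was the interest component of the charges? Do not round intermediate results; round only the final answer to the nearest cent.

Interest: C$6,800.00 × ((1 + 0.015)^15 − 1) = C$6,800.00 × 0.2502321… = C$1,701.5781…

C$1,701.58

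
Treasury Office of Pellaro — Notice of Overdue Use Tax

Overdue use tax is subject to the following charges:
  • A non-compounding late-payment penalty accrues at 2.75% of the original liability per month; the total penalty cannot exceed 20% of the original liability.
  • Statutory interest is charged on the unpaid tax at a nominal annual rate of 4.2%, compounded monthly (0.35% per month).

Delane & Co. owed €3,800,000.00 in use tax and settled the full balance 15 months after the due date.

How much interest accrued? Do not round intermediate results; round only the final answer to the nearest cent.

Interest: €3,800,000.00 × ((1 + 0.0035)^15 − 1) = €3,800,000.00 × 0.0538060… = €204,462.6653…

€204,462.67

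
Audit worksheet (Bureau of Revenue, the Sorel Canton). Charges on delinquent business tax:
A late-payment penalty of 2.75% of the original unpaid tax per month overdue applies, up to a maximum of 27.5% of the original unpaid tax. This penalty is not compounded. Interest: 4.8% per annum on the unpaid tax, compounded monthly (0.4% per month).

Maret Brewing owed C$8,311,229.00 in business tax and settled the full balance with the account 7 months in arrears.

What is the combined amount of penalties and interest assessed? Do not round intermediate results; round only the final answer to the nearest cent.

Penalty: 7 × 2.75% × C$8,311,229.00 = C$1,599,911.58… (below the 27.5% cap of C$2,285,587.98…)
Interest: C$8,311,229.00 × ((1 + 0.004)^7 − 1) = C$8,311,229.00 × 0.0283382… = C$235,525.6767…
Penalties + interest = C$1,599,911.5825 + C$235,525.6767… = C$1,835,437.26

C$1,835,437.26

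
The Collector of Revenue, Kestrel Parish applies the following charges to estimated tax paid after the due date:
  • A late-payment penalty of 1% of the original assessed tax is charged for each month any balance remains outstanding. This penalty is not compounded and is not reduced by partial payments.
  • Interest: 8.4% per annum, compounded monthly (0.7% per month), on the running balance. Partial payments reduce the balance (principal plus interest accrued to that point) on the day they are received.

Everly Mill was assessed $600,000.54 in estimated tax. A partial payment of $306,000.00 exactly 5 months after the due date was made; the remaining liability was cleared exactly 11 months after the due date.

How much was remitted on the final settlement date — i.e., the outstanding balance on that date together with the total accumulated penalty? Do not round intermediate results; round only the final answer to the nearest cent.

$394,773.06

Balance at month 5: $600,000.5400 × (1 + 0.007)^5 = $621,296.6244…
After $306,000.00 payment: $621,296.6244… − $306,000.00 = $315,296.6244…
Balance at month 11: $315,296.6244… × (1 + 0.007)^6 = $328,772.9999…
Penalty: 11 × 1% × $600,000.54 = $66,000.06…
Final settlement = outstanding balance + penalty = $328,772.9999… + $66,000.06… = $394,773.06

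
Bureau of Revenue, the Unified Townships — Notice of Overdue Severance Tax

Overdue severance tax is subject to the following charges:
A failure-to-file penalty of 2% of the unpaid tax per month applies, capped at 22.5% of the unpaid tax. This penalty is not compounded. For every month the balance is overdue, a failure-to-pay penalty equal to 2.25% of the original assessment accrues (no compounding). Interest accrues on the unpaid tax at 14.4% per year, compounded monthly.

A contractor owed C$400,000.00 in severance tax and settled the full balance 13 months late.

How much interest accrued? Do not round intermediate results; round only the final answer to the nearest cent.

Interest (14.4%/yr ÷ 12 = 1.2%/month): C$400,000.00 × ((1 + 0.012)^13 − 1) = C$67,096.5439…

C$67,096.54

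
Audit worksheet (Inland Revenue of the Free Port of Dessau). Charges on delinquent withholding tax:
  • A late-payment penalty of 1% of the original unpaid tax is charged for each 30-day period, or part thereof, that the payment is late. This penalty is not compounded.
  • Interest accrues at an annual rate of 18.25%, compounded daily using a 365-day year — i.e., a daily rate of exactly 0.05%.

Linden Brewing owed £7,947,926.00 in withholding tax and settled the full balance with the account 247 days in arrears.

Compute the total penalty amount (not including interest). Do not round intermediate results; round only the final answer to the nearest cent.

Penalty periods: ⌈247/30⌉ = 9; penalty = 9 × 1% × £7,947,926.00 = £715,313.34

£715,313.34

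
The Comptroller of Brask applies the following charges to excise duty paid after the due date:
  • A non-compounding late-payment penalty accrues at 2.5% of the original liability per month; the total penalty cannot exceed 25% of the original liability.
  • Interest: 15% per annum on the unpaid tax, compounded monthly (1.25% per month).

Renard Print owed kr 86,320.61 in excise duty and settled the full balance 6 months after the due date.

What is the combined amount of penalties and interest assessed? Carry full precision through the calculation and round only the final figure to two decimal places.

Penalty: 6 × 2.5% × kr 86,320.61 = kr 12,948.09… (below the 25% cap of kr 21,580.15…)
Interest: kr 86,320.61 × ((1 + 0.0125)^6 − 1) = kr 86,320.61 × 0.0773832… = kr 6,679.7633…
Penalties + interest = kr 12,948.0915 + kr 6,679.7633… = kr 19,627.85

kr 19,627.85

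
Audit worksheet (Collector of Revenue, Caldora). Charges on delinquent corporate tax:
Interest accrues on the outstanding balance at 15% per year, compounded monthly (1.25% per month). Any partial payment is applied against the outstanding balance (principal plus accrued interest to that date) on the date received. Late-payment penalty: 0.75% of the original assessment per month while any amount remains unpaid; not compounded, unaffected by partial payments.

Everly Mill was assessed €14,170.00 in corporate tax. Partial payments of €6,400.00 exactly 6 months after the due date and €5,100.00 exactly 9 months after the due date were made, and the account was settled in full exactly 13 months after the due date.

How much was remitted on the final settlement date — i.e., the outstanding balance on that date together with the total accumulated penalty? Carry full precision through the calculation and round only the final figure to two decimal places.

Balance at month 6: €14,170.0000 × (1 + 0.0125)^6 = €15,266.5197…
After €6,400.00 payment: €15,266.5197… − €6,400.00 = €8,866.5197…
Balance at month 9: €8,866.5197… × (1 + 0.0125)^3 = €9,203.1877…
After €5,100.00 payment: €9,203.1877… − €5,100.00 = €4,103.1877…
Balance at month 13: €4,103.1877… × (1 + 0.0125)^4 = €4,312.2259…
Penalty: 13 × 0.75% × €14,170.00 = €1,381.58…
Final settlement = outstanding balance + penalty = €4,312.2259… + €1,381.58… = €5,693.80

€5,693.80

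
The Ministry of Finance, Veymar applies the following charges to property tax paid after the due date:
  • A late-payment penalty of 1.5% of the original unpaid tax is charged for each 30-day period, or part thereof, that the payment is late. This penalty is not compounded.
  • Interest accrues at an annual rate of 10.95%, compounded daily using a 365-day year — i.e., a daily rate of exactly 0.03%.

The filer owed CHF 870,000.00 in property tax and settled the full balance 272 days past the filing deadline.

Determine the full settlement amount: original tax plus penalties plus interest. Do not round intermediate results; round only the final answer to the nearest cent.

CHF 1,074,457.34

Penalty periods: ⌈272/30⌉ = 10; penalty = 10 × 1.5% × CHF 870,000.00 = CHF 130,500.00
Interest: CHF 870,000.00 × ((1 + 0.0003)^272 − 1) = CHF 870,000.00 × 0.08500844… = CHF 73,957.3397…
Total = CHF 870,000.00 + CHF 130,500.0000 + CHF 73,957.3397… = CHF 1,074,457.34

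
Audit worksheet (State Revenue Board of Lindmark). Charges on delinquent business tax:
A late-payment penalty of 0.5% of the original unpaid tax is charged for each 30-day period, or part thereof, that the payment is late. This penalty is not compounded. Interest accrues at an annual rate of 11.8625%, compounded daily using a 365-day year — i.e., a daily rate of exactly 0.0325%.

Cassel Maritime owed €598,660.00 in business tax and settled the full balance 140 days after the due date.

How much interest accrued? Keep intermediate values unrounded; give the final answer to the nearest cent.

Interest: €598,660.00 × ((1 + 0.000325)^140 − 1) = €598,660.00 × 0.04654327… = €27,863.5930…

€27,863.59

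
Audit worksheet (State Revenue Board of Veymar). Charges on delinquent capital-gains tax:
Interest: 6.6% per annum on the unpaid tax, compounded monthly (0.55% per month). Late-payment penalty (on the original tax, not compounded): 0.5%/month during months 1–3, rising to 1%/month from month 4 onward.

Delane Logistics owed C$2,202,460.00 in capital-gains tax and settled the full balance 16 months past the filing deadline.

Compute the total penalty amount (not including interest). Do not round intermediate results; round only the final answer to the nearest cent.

C$319,356.70

Penalty, months 1–3: 3 × 0.5% × C$2,202,460.00 = C$33,036.90
Penalty, months 4–16: 13 × 1% × C$2,202,460.00 = C$286,319.80
Total penalty = C$33,036.90 + C$286,319.80 = C$319,356.70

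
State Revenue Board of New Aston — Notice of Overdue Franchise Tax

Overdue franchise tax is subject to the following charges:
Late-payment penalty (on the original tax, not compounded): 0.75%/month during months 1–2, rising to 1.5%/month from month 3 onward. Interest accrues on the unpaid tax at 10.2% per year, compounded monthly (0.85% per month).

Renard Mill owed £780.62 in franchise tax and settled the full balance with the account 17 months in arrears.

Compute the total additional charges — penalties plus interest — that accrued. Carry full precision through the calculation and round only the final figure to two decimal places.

Penalty, months 1–2: 2 × 0.75% × £780.62 = £11.71…
Penalty, months 3–17: 15 × 1.5% × £780.62 = £175.64…
Interest: £780.62 × ((1 + 0.0085)^17 − 1) = £780.62 × 0.1547563… = £120.8059…
Penalties + interest = £187.3488 + £120.8059… = £308.15

£308.15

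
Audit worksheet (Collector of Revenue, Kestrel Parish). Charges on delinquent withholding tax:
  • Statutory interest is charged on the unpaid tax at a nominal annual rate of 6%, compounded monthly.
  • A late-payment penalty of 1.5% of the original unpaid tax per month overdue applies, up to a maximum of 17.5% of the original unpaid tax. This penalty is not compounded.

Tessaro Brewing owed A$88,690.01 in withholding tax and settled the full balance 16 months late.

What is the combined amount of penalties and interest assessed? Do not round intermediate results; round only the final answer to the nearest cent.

A$22,888.33

Penalty (uncapped): 16 × 1.5% × A$88,690.01 = A$21,285.60…; cap = 17.5% × A$88,690.01 = A$15,520.75… → penalty = A$15,520.75…
Interest (6%/yr ÷ 12 = 0.5%/month): A$88,690.01 × ((1 + 0.005)^16 − 1) = A$7,367.5812…
Penalties + interest = A$15,520.7518… + A$7,367.5812… = A$22,888.33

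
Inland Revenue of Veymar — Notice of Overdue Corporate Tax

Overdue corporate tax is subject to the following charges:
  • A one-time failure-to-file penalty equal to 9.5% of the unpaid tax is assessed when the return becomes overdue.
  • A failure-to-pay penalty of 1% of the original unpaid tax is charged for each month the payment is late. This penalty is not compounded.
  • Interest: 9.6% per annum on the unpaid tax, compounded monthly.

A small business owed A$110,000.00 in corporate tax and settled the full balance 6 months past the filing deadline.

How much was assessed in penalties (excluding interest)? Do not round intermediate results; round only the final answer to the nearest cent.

A$17,050.00

Failure-to-file penalty: 9.5% × A$110,000.00 = A$10,450.00
Failure-to-pay penalty: 6 × 1% × A$110,000.00 = A$6,600.00
Total penalty = A$10,450.00 + A$6,600.00 = A$17,050.00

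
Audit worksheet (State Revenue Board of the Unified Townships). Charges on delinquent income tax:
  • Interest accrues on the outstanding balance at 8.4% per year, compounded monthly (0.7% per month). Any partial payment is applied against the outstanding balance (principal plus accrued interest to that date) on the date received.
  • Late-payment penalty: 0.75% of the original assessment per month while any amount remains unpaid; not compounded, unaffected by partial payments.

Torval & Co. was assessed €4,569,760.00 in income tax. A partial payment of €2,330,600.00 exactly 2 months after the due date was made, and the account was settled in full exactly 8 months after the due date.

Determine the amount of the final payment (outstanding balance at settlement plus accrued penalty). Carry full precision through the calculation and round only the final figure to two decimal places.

€2,675,996.16

Balance at month 2: €4,569,760.0000 × (1 + 0.007)^2 = €4,633,960.5582…
After €2,330,600.00 payment: €4,633,960.5582… − €2,330,600.00 = €2,303,360.5582…
Balance at month 8: €2,303,360.5582… × (1 + 0.007)^6 = €2,401,810.5559…
Penalty: 8 × 0.75% × €4,569,760.00 = €274,185.60
Final settlement = outstanding balance + penalty = €2,401,810.5559… + €274,185.60 = €2,675,996.16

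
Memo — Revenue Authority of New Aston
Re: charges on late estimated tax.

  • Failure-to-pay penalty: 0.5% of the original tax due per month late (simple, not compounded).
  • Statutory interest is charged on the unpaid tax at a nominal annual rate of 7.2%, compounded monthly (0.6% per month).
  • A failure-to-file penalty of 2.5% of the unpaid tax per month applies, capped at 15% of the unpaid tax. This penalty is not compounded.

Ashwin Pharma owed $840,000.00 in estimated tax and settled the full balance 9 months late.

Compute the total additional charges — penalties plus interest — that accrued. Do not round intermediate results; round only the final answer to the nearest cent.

Failure-to-file: 9 × 2.5% × $840,000.00 = $189,000.00, capped at 15% × $840,000.00 = $126,000.00
Failure-to-pay penalty = 0.5% × $840,000.00 × 9 mo = $37,800.00
Interest: $840,000.00 × ((1 + 0.006)^9 − 1) = $840,000.00 × 0.0553143… = $46,464.0190…
Penalties + interest = $163,800.0000 + $46,464.0190… = $210,264.02

$210,264.02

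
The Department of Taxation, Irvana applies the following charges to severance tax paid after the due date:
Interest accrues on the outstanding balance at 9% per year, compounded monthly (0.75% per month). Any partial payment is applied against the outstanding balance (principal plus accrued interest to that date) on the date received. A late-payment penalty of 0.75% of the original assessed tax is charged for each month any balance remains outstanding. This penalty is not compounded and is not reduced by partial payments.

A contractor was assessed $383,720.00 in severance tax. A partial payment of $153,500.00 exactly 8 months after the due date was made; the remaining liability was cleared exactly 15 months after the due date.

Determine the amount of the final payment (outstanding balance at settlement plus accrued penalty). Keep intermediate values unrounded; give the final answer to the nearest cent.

Balance at month 8: $383,720.0000 × (1 + 0.0075)^8 = $407,356.7099…
After $153,500.00 payment: $407,356.7099… − $153,500.00 = $253,856.7099…
Balance at month 15: $253,856.7099… × (1 + 0.0075)^7 = $267,487.8320…
Penalty: 15 × 0.75% × $383,720.00 = $43,168.50
Final settlement = outstanding balance + penalty = $267,487.8320… + $43,168.50 = $310,656.33

$310,656.33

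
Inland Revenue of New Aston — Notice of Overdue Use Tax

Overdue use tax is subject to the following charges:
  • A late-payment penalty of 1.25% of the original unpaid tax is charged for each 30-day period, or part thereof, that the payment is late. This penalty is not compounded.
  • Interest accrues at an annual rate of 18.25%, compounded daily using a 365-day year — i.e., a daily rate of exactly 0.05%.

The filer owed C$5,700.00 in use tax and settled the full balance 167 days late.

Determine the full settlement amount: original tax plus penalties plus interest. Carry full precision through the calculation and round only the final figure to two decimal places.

C$6,623.76

Penalty periods: ⌈167/30⌉ = 6; penalty = 6 × 1.25% × C$5,700.00 = C$427.50
Interest: C$5,700.00 × ((1 + 0.0005)^167 − 1) = C$5,700.00 × 0.08706253… = C$496.2564…
Total = C$5,700.00 + C$427.5000 + C$496.2564… = C$6,623.76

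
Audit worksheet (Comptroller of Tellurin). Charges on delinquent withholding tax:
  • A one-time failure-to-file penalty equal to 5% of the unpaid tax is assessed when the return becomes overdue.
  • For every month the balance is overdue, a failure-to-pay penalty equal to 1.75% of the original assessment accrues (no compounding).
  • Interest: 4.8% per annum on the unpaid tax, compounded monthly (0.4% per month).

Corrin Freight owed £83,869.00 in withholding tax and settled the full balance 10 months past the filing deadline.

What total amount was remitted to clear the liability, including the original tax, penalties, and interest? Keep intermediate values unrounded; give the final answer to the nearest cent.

£106,155.32

Failure-to-file penalty: 5% × £83,869.00 = £4,193.45
Failure-to-pay penalty = 1.75% × £83,869.00 × 10 mo = £14,677.08…
Interest: £83,869.00 × ((1 + 0.004)^10 − 1) = £83,869.00 × 0.0407277… = £3,415.7943…
Total = £83,869.00 + £18,870.5250 + £3,415.7943… = £106,155.32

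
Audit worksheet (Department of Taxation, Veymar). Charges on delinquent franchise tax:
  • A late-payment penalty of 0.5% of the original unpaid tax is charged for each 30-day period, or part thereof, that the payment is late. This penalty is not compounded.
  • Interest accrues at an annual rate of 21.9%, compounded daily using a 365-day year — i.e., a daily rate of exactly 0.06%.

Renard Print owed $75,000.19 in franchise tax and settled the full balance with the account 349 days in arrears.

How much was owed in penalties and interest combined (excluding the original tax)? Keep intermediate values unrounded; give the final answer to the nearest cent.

Penalty periods: ⌈349/30⌉ = 12; penalty = 12 × 0.5% × $75,000.19 = $4,500.01…
Interest: $75,000.19 × ((1 + 0.0006)^349 − 1) = $75,000.19 × 0.23286066… = $17,464.5934…
Penalties + interest = $4,500.0114 + $17,464.5934… = $21,964.60

$21,964.60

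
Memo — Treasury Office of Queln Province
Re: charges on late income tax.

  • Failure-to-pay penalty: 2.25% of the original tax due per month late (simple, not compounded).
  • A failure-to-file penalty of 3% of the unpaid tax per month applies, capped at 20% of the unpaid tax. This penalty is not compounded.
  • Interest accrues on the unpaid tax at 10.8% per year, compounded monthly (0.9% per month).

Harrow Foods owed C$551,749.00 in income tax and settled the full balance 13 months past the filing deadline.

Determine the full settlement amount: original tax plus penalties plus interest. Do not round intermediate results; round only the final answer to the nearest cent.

C$891,643.63

Failure-to-file: 13 × 3% × C$551,749.00 = C$215,182.11, capped at 20% × C$551,749.00 = C$110,349.80
Failure-to-pay penalty: 13 × 2.25% × C$551,749.00 = C$161,386.58…
Interest: C$551,749.00 × ((1 + 0.009)^13 − 1) = C$551,749.00 × 0.1235313… = C$68,158.2503…
Total = C$551,749.00 + C$271,736.3825 + C$68,158.2503… = C$891,643.63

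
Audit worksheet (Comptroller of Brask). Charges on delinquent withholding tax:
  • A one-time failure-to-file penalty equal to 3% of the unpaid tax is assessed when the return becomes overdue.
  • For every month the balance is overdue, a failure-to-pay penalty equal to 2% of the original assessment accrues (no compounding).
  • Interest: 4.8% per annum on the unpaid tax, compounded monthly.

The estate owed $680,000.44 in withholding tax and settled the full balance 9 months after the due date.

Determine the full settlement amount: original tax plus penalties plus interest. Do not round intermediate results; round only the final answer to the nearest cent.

Failure-to-file penalty: 3% × $680,000.44 = $20,400.01…
Failure-to-pay penalty: 9 × 2% × $680,000.44 = $122,400.08…
Interest (4.8%/yr ÷ 12 = 0.4%/month): $680,000.44 × ((1 + 0.004)^9 − 1) = $24,875.3738…
Total = $680,000.44 + $142,800.0924 + $24,875.3738… = $847,675.91

$847,675.91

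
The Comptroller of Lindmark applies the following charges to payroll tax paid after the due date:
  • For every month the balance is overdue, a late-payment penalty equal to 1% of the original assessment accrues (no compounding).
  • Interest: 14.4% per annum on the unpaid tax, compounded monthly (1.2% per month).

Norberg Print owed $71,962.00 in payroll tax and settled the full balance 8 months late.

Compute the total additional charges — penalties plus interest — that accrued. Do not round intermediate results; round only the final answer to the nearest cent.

$12,962.53

Late-payment penalty = 1% × $71,962.00 × 8 mo = $5,756.96
Interest: $71,962.00 × ((1 + 0.012)^8 − 1) = $71,962.00 × 0.1001302… = $7,205.5719…
Penalties + interest = $5,756.9600 + $7,205.5719… = $12,962.53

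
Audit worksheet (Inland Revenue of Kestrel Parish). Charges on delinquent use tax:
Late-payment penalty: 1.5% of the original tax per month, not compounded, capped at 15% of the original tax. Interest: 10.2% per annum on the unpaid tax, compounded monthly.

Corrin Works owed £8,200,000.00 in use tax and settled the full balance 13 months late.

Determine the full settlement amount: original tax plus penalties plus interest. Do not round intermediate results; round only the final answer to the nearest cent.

Penalty (uncapped): 13 × 1.5% × £8,200,000.00 = £1,599,000.00; cap = 15% × £8,200,000.00 = £1,230,000.00 → penalty = £1,230,000.00
Interest (10.2%/yr ÷ 12 = 0.85%/month): £8,200,000.00 × ((1 + 0.0085)^13 − 1) = £953,782.4248…
Total = £8,200,000.00 + £1,230,000.0000 + £953,782.4248… = £10,383,782.42

£10,383,782.42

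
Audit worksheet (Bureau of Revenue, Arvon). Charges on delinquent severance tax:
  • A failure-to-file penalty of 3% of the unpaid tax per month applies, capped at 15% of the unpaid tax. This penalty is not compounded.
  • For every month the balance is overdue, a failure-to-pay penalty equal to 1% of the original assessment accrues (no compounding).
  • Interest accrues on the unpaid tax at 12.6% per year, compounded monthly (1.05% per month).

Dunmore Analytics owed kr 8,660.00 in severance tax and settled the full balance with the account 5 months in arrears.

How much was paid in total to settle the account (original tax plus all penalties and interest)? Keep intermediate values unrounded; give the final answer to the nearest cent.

kr 10,856.30

Failure-to-file: 5 × 3% × kr 8,660.00 = kr 1,299.00, capped at 15% × kr 8,660.00 = kr 1,299.00
Failure-to-pay penalty = 1% × kr 8,660.00 × 5 mo = kr 433.00
Interest: kr 8,660.00 × ((1 + 0.0105)^5 − 1) = kr 8,660.00 × 0.0536141… = kr 464.2984…
Total = kr 8,660.00 + kr 1,732.0000 + kr 464.2984… = kr 10,856.30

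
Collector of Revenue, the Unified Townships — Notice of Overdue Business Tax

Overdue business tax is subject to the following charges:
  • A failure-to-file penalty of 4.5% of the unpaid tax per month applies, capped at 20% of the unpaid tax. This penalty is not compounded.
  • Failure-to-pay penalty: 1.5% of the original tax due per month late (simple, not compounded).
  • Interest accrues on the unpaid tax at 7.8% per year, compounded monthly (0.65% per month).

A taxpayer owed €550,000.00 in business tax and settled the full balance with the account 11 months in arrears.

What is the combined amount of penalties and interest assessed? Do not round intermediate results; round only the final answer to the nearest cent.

Failure-to-file: 11 × 4.5% × €550,000.00 = €272,250.00, capped at 20% × €550,000.00 = €110,000.00
Failure-to-pay penalty: 11 × 1.5% × €550,000.00 = €90,750.00
Interest: €550,000.00 × ((1 + 0.0065)^11 − 1) = €550,000.00 × 0.0738697… = €40,628.3117…
Penalties + interest = €200,750.0000 + €40,628.3117… = €241,378.31

€241,378.31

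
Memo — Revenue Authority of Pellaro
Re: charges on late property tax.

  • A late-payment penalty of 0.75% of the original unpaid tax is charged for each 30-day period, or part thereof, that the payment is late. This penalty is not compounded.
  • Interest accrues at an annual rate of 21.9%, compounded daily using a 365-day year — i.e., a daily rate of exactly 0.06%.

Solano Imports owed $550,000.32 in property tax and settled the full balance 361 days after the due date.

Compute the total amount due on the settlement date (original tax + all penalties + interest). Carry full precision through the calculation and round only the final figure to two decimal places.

Penalty periods: ⌈361/30⌉ = 13; penalty = 13 × 0.75% × $550,000.32 = $53,625.03…
Interest: $550,000.32 × ((1 + 0.0006)^361 − 1) = $550,000.32 × 0.24176660… = $132,971.7093…
Total = $550,000.32 + $53,625.0312 + $132,971.7093… = $736,597.06

$736,597.06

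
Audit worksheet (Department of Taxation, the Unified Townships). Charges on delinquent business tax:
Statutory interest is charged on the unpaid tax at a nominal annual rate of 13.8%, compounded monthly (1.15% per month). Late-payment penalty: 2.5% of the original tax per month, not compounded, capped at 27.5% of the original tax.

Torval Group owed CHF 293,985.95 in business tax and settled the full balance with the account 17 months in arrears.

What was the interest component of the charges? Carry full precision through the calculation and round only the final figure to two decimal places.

Interest: CHF 293,985.95 × ((1 + 0.0115)^17 − 1) = CHF 293,985.95 × 0.2145631… = CHF 63,078.5354…

CHF 63,078.54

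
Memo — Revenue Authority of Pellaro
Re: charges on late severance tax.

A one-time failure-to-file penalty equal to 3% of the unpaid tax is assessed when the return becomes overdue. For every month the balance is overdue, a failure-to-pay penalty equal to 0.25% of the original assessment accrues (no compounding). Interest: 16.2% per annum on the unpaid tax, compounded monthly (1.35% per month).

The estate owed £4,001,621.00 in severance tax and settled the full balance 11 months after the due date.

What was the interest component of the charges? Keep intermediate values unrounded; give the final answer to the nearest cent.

Interest: £4,001,621.00 × ((1 + 0.0135)^11 − 1) = £4,001,621.00 × 0.1589409… = £636,021.1745…

£636,021.17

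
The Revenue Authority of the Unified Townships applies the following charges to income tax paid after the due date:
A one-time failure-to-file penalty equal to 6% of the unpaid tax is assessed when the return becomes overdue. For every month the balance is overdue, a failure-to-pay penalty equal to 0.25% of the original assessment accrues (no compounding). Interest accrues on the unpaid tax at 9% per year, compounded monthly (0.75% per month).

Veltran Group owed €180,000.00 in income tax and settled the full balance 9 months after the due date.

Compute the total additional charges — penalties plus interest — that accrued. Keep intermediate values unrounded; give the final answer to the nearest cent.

€27,370.95

Failure-to-file penalty: 6% × €180,000.00 = €10,800.00
Failure-to-pay penalty = 0.25% × €180,000.00 × 9 mo = €4,050.00
Interest: €180,000.00 × ((1 + 0.0075)^9 − 1) = €180,000.00 × 0.0695608… = €12,520.9511…
Penalties + interest = €14,850.0000 + €12,520.9511… = €27,370.95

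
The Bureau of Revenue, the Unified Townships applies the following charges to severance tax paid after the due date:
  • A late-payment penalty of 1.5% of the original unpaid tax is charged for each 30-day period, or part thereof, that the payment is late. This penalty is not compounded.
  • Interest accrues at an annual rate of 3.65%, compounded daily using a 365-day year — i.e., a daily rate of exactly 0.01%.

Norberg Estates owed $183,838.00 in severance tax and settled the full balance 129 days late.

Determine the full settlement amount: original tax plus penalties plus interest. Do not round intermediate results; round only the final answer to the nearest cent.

$200,012.60

Penalty periods: ⌈129/30⌉ = 5; penalty = 5 × 1.5% × $183,838.00 = $13,787.85
Interest: $183,838.00 × ((1 + 0.0001)^129 − 1) = $183,838.00 × 0.01298291… = $2,386.7523…
Total = $183,838.00 + $13,787.8500 + $2,386.7523… = $200,012.60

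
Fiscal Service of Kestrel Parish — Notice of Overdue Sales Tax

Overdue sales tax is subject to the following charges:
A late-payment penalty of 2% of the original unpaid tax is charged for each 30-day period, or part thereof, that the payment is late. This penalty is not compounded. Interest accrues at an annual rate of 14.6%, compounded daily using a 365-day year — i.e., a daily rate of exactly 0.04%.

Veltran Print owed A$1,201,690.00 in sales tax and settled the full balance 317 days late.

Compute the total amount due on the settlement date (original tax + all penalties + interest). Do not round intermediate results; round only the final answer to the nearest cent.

A$1,628,483.63

Penalty periods: ⌈317/30⌉ = 11; penalty = 11 × 2% × A$1,201,690.00 = A$264,371.80
Interest: A$1,201,690.00 × ((1 + 0.0004)^317 − 1) = A$1,201,690.00 × 0.13516118… = A$162,421.8344…
Total = A$1,201,690.00 + A$264,371.8000 + A$162,421.8344… = A$1,628,483.63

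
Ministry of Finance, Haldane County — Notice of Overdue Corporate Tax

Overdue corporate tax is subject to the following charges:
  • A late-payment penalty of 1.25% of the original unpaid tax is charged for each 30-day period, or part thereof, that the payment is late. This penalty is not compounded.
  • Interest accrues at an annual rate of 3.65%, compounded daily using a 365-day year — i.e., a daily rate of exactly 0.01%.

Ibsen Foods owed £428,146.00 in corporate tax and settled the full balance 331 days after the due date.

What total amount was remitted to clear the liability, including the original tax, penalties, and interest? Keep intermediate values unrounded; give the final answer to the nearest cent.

Penalty periods: ⌈331/30⌉ = 12; penalty = 12 × 1.25% × £428,146.00 = £64,221.90
Interest: £428,146.00 × ((1 + 0.0001)^331 − 1) = £428,146.00 × 0.03365219… = £14,408.0501…
Total = £428,146.00 + £64,221.9000 + £14,408.0501… = £506,775.95

£506,775.95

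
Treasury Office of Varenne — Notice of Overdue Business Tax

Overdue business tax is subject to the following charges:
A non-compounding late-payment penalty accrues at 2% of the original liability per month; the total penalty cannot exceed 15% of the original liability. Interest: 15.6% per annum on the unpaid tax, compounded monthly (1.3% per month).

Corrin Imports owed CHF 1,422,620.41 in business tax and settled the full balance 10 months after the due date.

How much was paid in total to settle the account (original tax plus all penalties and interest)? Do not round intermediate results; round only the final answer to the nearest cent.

Penalty (uncapped): 10 × 2% × CHF 1,422,620.41 = CHF 284,524.08…; cap = 15% × CHF 1,422,620.41 = CHF 213,393.06… → penalty = CHF 213,393.06…
Interest: CHF 1,422,620.41 × ((1 + 0.013)^10 − 1) = CHF 1,422,620.41 × 0.1378747… = CHF 196,143.4083…
Total = CHF 1,422,620.41 + CHF 213,393.0615 + CHF 196,143.4083… = CHF 1,832,156.88

CHF 1,832,156.88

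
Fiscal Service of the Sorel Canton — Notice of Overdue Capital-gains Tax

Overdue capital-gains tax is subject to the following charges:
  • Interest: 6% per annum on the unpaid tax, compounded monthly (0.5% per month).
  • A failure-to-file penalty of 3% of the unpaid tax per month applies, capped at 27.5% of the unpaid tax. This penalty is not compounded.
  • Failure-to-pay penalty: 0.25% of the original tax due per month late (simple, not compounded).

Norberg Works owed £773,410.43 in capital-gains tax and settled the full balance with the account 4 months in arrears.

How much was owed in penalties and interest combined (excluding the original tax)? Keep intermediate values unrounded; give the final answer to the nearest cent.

Failure-to-file: 4 × 3% × £773,410.43 = £92,809.25… (under the 27.5% cap)
Failure-to-pay penalty = 0.25% × £773,410.43 × 4 mo = £7,734.10…
Interest: £773,410.43 × ((1 + 0.005)^4 − 1) = £773,410.43 × 0.0201505… = £15,584.6074…
Penalties + interest = £100,543.3559 + £15,584.6074… = £116,127.96

£116,127.96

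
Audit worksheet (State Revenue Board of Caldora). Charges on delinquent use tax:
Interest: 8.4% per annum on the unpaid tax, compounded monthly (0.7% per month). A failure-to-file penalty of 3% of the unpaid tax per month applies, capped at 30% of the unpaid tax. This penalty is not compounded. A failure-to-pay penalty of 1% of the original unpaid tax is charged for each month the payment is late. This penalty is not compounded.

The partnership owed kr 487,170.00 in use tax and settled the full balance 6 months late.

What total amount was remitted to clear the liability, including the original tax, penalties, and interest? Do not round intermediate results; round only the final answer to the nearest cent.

kr 624,913.37

Failure-to-file: 6 × 3% × kr 487,170.00 = kr 87,690.60 (under the 30% cap)
Failure-to-pay penalty: 6 × 1% × kr 487,170.00 = kr 29,230.20
Interest: kr 487,170.00 × ((1 + 0.007)^6 − 1) = kr 487,170.00 × 0.0427419… = kr 20,822.5695…
Total = kr 487,170.00 + kr 116,920.8000 + kr 20,822.5695… = kr 624,913.37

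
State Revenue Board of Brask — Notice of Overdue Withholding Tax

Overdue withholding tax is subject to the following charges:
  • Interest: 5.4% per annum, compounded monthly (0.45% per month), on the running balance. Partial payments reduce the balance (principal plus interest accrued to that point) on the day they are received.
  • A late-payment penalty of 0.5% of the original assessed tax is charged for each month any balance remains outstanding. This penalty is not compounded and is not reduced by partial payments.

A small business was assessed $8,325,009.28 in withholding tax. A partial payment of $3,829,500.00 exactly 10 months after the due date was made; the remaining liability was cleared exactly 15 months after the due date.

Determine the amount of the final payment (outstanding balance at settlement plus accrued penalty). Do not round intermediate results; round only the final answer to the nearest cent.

Balance at month 10: $8,325,009.2800 × (1 + 0.0045)^10 = $8,707,312.6171…
After $3,829,500.00 payment: $8,707,312.6171… − $3,829,500.00 = $4,877,812.6171…
Balance at month 15: $4,877,812.6171… × (1 + 0.0045)^5 = $4,988,555.6129…
Penalty: 15 × 0.5% × $8,325,009.28 = $624,375.70…
Final settlement = outstanding balance + penalty = $4,988,555.6129… + $624,375.70… = $5,612,931.31

$5,612,931.31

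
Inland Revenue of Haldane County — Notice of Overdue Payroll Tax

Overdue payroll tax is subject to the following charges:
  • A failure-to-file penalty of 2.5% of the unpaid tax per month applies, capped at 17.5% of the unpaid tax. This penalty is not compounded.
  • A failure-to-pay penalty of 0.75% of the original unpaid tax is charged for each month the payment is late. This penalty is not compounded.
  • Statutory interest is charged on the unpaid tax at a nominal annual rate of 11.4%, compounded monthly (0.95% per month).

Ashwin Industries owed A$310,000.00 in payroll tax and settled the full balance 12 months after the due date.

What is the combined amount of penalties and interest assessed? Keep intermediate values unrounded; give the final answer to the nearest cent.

Failure-to-file: 12 × 2.5% × A$310,000.00 = A$93,000.00, capped at 17.5% × A$310,000.00 = A$54,250.00
Failure-to-pay penalty: 12 × 0.75% × A$310,000.00 = A$27,900.00
Interest: A$310,000.00 × ((1 + 0.0095)^12 − 1) = A$310,000.00 × 0.1201492… = A$37,246.2570…
Penalties + interest = A$82,150.0000 + A$37,246.2570… = A$119,396.26

A$119,396.26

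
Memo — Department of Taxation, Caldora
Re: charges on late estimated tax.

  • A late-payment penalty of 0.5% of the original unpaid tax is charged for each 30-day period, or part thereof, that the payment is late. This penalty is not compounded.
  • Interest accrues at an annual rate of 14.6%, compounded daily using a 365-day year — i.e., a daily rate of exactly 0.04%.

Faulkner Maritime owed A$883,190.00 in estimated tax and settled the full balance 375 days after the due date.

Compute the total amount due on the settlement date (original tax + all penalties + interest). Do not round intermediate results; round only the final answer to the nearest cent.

A$1,083,496.96

Penalty periods: ⌈375/30⌉ = 13; penalty = 13 × 0.5% × A$883,190.00 = A$57,407.35
Interest: A$883,190.00 × ((1 + 0.0004)^375 − 1) = A$883,190.00 × 0.16179940… = A$142,899.6099…
Total = A$883,190.00 + A$57,407.3500 + A$142,899.6099… = A$1,083,496.96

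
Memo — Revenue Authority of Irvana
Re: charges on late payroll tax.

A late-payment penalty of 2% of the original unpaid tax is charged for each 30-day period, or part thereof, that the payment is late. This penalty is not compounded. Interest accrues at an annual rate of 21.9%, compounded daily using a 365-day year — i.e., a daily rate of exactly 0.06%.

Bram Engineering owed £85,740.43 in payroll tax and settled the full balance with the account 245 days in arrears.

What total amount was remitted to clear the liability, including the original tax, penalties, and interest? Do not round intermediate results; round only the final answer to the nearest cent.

£114,746.67

Penalty periods: ⌈245/30⌉ = 9; penalty = 9 × 2% × £85,740.43 = £15,433.28…
Interest: £85,740.43 × ((1 + 0.0006)^245 − 1) = £85,740.43 × 0.15830290… = £13,572.9588…
Total = £85,740.43 + £15,433.2774 + £13,572.9588… = £114,746.67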